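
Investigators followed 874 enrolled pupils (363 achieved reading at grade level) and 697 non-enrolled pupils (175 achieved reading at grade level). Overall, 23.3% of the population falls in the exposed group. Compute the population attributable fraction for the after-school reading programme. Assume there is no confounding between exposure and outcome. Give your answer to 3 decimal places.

PAF ≈ 0.132

p₁ = P(outcome | exposed) = 363/874 = 0.41533
p₀ = P(outcome | unexposed) = 175/697 = 0.25108
Overall risk P(Y=1) = π·p₁ + (1−π)·p₀ = 0.233×0.41533 + 0.767×0.25108 = 0.28935.
Under exogeneity, PAF = [P(Y=1) − p₀] / P(Y=1).
PAF = (0.28935 − 0.25108) / 0.28935 ≈ 0.1323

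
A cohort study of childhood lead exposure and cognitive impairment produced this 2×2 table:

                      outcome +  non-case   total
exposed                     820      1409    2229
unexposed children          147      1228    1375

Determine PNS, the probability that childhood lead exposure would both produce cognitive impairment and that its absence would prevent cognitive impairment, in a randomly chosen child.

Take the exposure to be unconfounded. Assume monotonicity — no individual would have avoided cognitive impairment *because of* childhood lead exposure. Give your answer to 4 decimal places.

p₁ = P(outcome | exposed) = 820/2229 = 0.36788
p₀ = P(outcome | unexposed) = 147/1375 = 0.10691
Under exogeneity and monotonicity, PNS = p₁ − p₀.
PNS = 0.36788 − 0.10691 = 0.26097

PNS ≈ 0.2610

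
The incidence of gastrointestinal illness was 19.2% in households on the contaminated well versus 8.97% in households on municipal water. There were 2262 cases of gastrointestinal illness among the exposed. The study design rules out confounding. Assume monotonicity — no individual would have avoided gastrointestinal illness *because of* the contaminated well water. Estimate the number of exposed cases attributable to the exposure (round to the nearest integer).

about 1205 cases

p₁ = 0.192, p₀ = 0.0897.
PN = (p₁ − p₀)/p₁ = (0.192 − 0.0897) / 0.192 ≈ 0.53281.
Attributable cases ≈ PN × (exposed cases) = 0.53281 × 2262 ≈ 1205.22.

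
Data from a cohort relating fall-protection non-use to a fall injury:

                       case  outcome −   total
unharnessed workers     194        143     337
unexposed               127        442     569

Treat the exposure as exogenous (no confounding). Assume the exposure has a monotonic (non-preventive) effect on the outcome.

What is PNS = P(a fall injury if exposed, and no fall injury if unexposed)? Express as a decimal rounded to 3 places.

p₁ = P(outcome | exposed) = 194/337 = 0.57567
p₀ = P(outcome | unexposed) = 127/569 = 0.2232
Under exogeneity and monotonicity, PNS = p₁ − p₀.
PNS = 0.57567 − 0.2232 = 0.35247

PNS ≈ 0.352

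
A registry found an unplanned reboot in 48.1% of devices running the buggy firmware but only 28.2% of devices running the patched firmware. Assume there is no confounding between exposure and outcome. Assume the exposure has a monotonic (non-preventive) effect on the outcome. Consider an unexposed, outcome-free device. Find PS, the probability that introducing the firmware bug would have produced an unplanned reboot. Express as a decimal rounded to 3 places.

p₁ = 0.481, p₀ = 0.282.
Under exogeneity and monotonicity, PS = (p₁ − p₀) / (1 − p₀).
PS = (0.481 − 0.282) / (1 − 0.282) = 0.199 / 0.718 ≈ 0.2772

PS ≈ 0.277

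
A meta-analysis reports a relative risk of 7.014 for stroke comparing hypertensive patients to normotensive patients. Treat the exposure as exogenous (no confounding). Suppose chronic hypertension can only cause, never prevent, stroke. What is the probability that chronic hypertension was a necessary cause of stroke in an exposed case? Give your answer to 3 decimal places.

PN ≈ 0.857

Under exogeneity and monotonicity, PN = (RR − 1) / RR = 1 − 1/RR.
PN = (7.014 − 1) / 7.014 = 6.014 / 7.014 ≈ 0.8574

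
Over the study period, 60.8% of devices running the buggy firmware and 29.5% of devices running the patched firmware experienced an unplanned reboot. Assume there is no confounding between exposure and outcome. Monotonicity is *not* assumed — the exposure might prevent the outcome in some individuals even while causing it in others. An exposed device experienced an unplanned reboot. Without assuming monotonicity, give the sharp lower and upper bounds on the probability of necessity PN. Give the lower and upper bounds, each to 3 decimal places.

p₁ = 0.608, p₀ = 0.295.
Under exogeneity alone the bounds on PN are max{0,(p₁−p₀)/p₁} ≤ PN ≤ min{1,(1−p₀)/p₁}.
  lower = (p₁ − p₀)/p₁ = 0.313 / 0.608 ≈ 0.5148
  upper = min{1, (1 − p₀)/p₁} = 0.705 / 0.608 ≈ 1.1595 → capped at 1

0.515 ≤ PN ≤ 1.000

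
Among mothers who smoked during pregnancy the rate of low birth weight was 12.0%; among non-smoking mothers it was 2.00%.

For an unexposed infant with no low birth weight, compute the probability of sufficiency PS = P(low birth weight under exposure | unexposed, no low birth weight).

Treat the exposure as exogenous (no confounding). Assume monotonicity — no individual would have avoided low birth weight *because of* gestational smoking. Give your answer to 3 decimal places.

PS ≈ 0.102

p₁ = 0.12, p₀ = 0.02.
Under exogeneity and monotonicity, PS = (p₁ − p₀) / (1 − p₀).
PS = (0.12 − 0.02) / (1 − 0.02) = 0.1 / 0.98 ≈ 0.1020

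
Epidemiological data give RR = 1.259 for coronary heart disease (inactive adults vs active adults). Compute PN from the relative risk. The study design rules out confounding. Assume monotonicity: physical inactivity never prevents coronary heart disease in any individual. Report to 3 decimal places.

PN ≈ 0.206

Under exogeneity and monotonicity, PN = (RR − 1) / RR = 1 − 1/RR.
PN = (1.259 − 1) / 1.259 = 0.259 / 1.259 ≈ 0.2057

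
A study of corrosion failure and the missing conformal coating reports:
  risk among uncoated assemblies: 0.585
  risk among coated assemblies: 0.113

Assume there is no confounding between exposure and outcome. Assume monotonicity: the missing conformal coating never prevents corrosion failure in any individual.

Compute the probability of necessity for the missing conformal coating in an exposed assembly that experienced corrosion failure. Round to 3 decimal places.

Let p₁ = 0.585, p₀ = 0.113.
Under exogeneity and monotonicity, PN = (p₁ − p₀) / p₁.
PN = (0.585 − 0.113) / 0.585 = 0.472 / 0.585 ≈ 0.8068

PN ≈ 0.807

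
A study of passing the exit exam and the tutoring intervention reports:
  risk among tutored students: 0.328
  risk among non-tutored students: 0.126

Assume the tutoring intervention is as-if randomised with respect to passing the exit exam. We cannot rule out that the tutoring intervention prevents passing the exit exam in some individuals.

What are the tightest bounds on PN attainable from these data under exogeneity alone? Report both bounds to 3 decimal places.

0.616 ≤ PN ≤ 1.000

Let p₁ = 0.328, p₀ = 0.126.
Under exogeneity alone the bounds on PN are max{0,(p₁−p₀)/p₁} ≤ PN ≤ min{1,(1−p₀)/p₁}.
  lower = (p₁ − p₀)/p₁ = 0.202 / 0.328 ≈ 0.6159
  upper = min{1, (1 − p₀)/p₁} = 0.874 / 0.328 ≈ 2.6646 → capped at 1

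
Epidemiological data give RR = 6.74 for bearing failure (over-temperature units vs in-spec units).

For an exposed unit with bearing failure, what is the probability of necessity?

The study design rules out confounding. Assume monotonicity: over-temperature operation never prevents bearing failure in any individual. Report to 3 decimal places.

PN ≈ 0.852

Under exogeneity and monotonicity, PN = (RR − 1) / RR = 1 − 1/RR.
PN = (6.74 − 1) / 6.74 = 5.74 / 6.74 ≈ 0.8516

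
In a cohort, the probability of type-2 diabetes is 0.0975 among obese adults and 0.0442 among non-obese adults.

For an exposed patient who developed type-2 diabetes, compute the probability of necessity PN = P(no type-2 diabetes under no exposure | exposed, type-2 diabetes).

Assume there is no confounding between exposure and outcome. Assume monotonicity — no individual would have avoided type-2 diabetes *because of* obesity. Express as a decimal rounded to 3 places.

Let p₁ = 0.0975, p₀ = 0.0442.
Under exogeneity and monotonicity, PN = (p₁ − p₀) / p₁.
PN = (0.0975 − 0.0442) / 0.0975 = 0.0533 / 0.0975 ≈ 0.5467

PN ≈ 0.547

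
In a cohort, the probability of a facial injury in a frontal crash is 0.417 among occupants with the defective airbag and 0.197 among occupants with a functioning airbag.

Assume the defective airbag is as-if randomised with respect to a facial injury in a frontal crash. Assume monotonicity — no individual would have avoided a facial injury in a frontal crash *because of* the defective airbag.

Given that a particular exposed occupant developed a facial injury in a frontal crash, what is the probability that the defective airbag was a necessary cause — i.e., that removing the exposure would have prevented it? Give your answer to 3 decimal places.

PN ≈ 0.528

Let p₁ = 0.417, p₀ = 0.197.
Under exogeneity and monotonicity, PN = (p₁ − p₀) / p₁.
PN = (0.417 − 0.197) / 0.417 = 0.22 / 0.417 ≈ 0.5276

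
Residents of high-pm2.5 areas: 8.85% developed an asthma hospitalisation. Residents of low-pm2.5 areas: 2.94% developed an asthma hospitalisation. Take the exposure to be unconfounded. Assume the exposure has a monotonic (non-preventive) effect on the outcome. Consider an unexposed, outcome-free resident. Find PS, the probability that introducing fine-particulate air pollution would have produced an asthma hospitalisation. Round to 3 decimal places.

PS ≈ 0.061

p₁ = 0.0885, p₀ = 0.0294.
Under exogeneity and monotonicity, PS = (p₁ − p₀) / (1 − p₀).
PS = (0.0885 − 0.0294) / (1 − 0.0294) = 0.0591 / 0.9706 ≈ 0.0609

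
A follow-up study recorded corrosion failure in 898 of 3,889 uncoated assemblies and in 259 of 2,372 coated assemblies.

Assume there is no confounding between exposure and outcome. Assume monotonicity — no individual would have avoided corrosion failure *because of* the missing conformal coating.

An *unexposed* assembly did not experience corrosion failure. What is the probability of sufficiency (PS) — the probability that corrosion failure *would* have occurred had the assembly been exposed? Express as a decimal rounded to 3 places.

p₁ = P(outcome | exposed) = 898/3889 = 0.23091
p₀ = P(outcome | unexposed) = 259/2372 = 0.10919
Under exogeneity and monotonicity, PS = (p₁ − p₀) / (1 − p₀).
PS = (0.23091 − 0.10919) / (1 − 0.10919) = 0.12172 / 0.89081 ≈ 0.1366

PS ≈ 0.137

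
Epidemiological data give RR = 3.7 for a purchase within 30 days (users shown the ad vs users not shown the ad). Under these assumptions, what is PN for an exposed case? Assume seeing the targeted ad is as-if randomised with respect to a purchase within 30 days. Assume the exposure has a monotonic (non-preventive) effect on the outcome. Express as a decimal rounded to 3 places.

PN ≈ 0.730

Under exogeneity and monotonicity, PN = (RR − 1) / RR = 1 − 1/RR.
PN = (3.7 − 1) / 3.7 = 2.7 / 3.7 ≈ 0.7297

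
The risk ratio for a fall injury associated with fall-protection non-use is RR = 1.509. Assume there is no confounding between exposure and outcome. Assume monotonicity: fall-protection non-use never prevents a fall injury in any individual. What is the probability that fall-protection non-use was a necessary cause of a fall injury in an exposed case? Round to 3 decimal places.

Under exogeneity and monotonicity, PN = (RR − 1) / RR = 1 − 1/RR.
PN = (1.509 − 1) / 1.509 = 0.509 / 1.509 ≈ 0.3373

PN ≈ 0.337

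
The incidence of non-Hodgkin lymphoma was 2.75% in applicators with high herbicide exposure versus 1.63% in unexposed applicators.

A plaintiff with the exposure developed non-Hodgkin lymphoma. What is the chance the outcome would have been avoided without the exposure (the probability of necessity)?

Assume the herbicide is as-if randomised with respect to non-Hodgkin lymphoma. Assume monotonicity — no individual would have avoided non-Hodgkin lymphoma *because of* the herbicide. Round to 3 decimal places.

PN ≈ 0.407

p₁ = 0.0275, p₀ = 0.0163.
Under exogeneity and monotonicity, PN = (p₁ − p₀) / p₁.
PN = (0.0275 − 0.0163) / 0.0275 = 0.0112 / 0.0275 ≈ 0.4073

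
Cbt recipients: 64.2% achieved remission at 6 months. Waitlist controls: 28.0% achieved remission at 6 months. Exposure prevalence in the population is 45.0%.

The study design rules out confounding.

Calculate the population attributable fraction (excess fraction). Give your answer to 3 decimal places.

PAF ≈ 0.368

p₁ = 0.642, p₀ = 0.28.
Overall risk P(Y=1) = π·p₁ + (1−π)·p₀ = 0.45×0.642 + 0.55×0.28 = 0.4429.
Under exogeneity, PAF = [P(Y=1) − p₀] / P(Y=1).
PAF = (0.4429 − 0.28) / 0.4429 ≈ 0.3678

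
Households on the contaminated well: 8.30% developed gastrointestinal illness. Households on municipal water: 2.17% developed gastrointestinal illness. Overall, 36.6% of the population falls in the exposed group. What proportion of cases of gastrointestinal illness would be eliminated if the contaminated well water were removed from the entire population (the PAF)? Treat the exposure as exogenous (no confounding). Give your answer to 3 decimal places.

PAF ≈ 0.508

p₁ = 0.083, p₀ = 0.0217.
Overall risk P(Y=1) = π·p₁ + (1−π)·p₀ = 0.366×0.083 + 0.634×0.0217 = 0.044136.
Under exogeneity, PAF = [P(Y=1) − p₀] / P(Y=1).
PAF = (0.044136 − 0.0217) / 0.044136 ≈ 0.5083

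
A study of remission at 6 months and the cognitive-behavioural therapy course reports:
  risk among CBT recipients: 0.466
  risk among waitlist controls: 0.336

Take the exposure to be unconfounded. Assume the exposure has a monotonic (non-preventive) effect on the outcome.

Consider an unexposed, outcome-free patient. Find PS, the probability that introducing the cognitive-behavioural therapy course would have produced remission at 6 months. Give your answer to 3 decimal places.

Let p₁ = 0.466, p₀ = 0.336.
Under exogeneity and monotonicity, PS = (p₁ − p₀) / (1 − p₀).
PS = (0.466 − 0.336) / (1 − 0.336) = 0.13 / 0.664 ≈ 0.1958

PS ≈ 0.196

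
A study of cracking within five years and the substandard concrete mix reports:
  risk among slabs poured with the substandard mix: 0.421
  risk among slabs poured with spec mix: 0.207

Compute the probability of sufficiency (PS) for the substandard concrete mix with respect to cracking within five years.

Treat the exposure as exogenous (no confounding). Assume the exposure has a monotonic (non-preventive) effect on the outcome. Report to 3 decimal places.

PS ≈ 0.270

Let p₁ = 0.421, p₀ = 0.207.
Under exogeneity and monotonicity, PS = (p₁ − p₀) / (1 − p₀).
PS = (0.421 − 0.207) / (1 − 0.207) = 0.214 / 0.793 ≈ 0.2699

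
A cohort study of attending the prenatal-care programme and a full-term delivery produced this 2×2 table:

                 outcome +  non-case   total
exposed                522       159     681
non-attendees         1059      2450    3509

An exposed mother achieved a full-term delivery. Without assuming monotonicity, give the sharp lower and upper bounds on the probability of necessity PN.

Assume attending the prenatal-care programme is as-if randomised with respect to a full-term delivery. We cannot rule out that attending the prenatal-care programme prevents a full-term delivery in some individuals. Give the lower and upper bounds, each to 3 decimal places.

p₁ = P(outcome | exposed) = 522/681 = 0.76652
p₀ = P(outcome | unexposed) = 1059/3509 = 0.3018
Under exogeneity alone the bounds on PN are max{0,(p₁−p₀)/p₁} ≤ PN ≤ min{1,(1−p₀)/p₁}.
  lower = (p₁ − p₀)/p₁ = 0.46472 / 0.76652 ≈ 0.6063
  upper = min{1, (1 − p₀)/p₁} = 0.6982 / 0.76652 ≈ 0.9109

0.606 ≤ PN ≤ 0.911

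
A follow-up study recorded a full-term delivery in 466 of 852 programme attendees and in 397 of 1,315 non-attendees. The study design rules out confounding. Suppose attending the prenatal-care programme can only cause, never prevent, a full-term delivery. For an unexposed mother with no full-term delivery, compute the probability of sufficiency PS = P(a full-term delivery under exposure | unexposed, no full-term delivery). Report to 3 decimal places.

PS ≈ 0.351

p₁ = P(outcome | exposed) = 466/852 = 0.54695
p₀ = P(outcome | unexposed) = 397/1315 = 0.3019
Under exogeneity and monotonicity, PS = (p₁ − p₀) / (1 − p₀).
PS = (0.54695 − 0.3019) / (1 − 0.3019) = 0.24505 / 0.6981 ≈ 0.3510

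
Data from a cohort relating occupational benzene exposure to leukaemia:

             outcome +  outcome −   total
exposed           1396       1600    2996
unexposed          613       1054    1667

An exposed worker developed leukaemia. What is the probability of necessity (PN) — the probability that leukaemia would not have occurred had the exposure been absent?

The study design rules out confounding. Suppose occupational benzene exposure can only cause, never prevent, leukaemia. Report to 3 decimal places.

PN ≈ 0.211

p₁ = P(outcome | exposed) = 1396/2996 = 0.46595
p₀ = P(outcome | unexposed) = 613/1667 = 0.36773
Under exogeneity and monotonicity, PN = (p₁ − p₀)/p₁.
PN = (0.46595 − 0.36773) / 0.46595 ≈ 0.2108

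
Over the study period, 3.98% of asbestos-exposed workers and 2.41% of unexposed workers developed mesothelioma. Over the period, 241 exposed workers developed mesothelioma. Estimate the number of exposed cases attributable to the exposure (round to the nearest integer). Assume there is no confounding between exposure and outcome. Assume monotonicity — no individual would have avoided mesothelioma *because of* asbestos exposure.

about 95 cases

p₁ = 0.0398, p₀ = 0.0241.
PN = (p₁ − p₀)/p₁ = (0.0398 − 0.0241) / 0.0398 ≈ 0.39447.
Attributable cases ≈ PN × (exposed cases) = 0.39447 × 241 ≈ 95.07.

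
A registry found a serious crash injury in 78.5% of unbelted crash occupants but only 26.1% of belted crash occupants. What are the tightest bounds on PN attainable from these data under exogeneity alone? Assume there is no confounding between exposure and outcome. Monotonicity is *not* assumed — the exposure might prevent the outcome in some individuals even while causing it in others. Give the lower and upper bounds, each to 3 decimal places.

p₁ = 0.785, p₀ = 0.261.
Under exogeneity alone the bounds on PN are max{0,(p₁−p₀)/p₁} ≤ PN ≤ min{1,(1−p₀)/p₁}.
  lower = (p₁ − p₀)/p₁ = 0.524 / 0.785 ≈ 0.6675
  upper = min{1, (1 − p₀)/p₁} = 0.739 / 0.785 ≈ 0.9414

0.668 ≤ PN ≤ 0.941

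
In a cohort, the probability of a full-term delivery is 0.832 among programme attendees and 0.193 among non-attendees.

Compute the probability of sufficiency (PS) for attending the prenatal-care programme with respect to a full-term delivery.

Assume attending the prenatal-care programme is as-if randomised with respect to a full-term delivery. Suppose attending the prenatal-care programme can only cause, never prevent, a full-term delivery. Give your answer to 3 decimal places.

PS ≈ 0.792

Let p₁ = 0.832, p₀ = 0.193.
Under exogeneity and monotonicity, PS = (p₁ − p₀) / (1 − p₀).
PS = (0.832 − 0.193) / (1 − 0.193) = 0.639 / 0.807 ≈ 0.7918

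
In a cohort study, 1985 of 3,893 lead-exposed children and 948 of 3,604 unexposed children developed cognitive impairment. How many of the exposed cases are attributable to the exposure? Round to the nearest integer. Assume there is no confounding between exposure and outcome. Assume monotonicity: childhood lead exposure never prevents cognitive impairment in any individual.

about 961 cases

p₁ = P(outcome | exposed) = 1985/3893 = 0.50989
p₀ = P(outcome | unexposed) = 948/3604 = 0.26304
PN = (p₁ − p₀)/p₁ = (0.50989 − 0.26304) / 0.50989 ≈ 0.48412.
Attributable cases ≈ PN × (exposed cases) = 0.48412 × 1985 ≈ 960.98.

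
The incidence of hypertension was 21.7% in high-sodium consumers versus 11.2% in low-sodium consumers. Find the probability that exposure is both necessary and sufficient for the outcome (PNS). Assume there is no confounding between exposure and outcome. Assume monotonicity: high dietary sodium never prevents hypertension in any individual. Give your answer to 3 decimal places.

p₁ = 0.217, p₀ = 0.112.
Under exogeneity and monotonicity, PNS = p₁ − p₀.
PNS = 0.217 − 0.112 = 0.105

PNS ≈ 0.105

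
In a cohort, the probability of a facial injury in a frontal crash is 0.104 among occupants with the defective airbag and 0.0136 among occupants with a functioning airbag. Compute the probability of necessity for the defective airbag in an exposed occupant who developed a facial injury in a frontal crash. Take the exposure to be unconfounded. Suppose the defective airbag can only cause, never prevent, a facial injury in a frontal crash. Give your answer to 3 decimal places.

PN ≈ 0.869

Let p₁ = 0.104, p₀ = 0.0136.
Under exogeneity and monotonicity, PN = (p₁ − p₀) / p₁.
PN = (0.104 − 0.0136) / 0.104 = 0.0904 / 0.104 ≈ 0.8692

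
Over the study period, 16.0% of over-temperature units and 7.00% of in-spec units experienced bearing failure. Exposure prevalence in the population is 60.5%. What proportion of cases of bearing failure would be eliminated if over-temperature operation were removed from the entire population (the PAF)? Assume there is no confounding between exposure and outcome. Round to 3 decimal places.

p₁ = 0.16, p₀ = 0.07.
Overall risk P(Y=1) = π·p₁ + (1−π)·p₀ = 0.605×0.16 + 0.395×0.07 = 0.12445.
Under exogeneity, PAF = [P(Y=1) − p₀] / P(Y=1).
PAF = (0.12445 − 0.07) / 0.12445 ≈ 0.4375

PAF ≈ 0.438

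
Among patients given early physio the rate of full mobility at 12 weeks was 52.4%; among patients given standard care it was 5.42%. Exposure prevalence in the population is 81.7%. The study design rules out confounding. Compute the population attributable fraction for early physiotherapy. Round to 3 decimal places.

PAF ≈ 0.876

p₁ = 0.524, p₀ = 0.0542.
Overall risk P(Y=1) = π·p₁ + (1−π)·p₀ = 0.817×0.524 + 0.183×0.0542 = 0.43803.
Under exogeneity, PAF = [P(Y=1) − p₀] / P(Y=1).
PAF = (0.43803 − 0.0542) / 0.43803 ≈ 0.8763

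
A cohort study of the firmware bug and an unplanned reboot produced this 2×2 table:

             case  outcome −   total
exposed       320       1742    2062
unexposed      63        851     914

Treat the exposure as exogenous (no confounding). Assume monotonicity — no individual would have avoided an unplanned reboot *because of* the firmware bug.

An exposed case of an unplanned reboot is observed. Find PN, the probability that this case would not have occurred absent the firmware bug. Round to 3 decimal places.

p₁ = P(outcome | exposed) = 320/2062 = 0.15519
p₀ = P(outcome | unexposed) = 63/914 = 0.068928
Under exogeneity and monotonicity, PN = (p₁ − p₀) / p₁.
PN = (0.15519 − 0.068928) / 0.15519 = 0.086261 / 0.15519 ≈ 0.5558

PN ≈ 0.556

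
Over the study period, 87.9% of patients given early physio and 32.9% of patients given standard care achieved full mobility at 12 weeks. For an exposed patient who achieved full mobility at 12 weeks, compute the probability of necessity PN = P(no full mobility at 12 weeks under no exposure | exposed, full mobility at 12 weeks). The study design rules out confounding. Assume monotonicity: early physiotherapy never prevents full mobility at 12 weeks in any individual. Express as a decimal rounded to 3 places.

PN ≈ 0.626

p₁ = 0.879, p₀ = 0.329.
Under exogeneity and monotonicity, PN = (p₁ − p₀) / p₁.
PN = (0.879 − 0.329) / 0.879 = 0.55 / 0.879 ≈ 0.6257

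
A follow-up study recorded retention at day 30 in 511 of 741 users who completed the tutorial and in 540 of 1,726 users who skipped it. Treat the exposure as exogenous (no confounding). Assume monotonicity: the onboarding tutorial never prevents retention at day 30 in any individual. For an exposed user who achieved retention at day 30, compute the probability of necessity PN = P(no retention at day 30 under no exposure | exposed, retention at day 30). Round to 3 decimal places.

p₁ = P(outcome | exposed) = 511/741 = 0.68961
p₀ = P(outcome | unexposed) = 540/1726 = 0.31286
Under exogeneity and monotonicity, PN = (p₁ − p₀) / p₁.
PN = (0.68961 − 0.31286) / 0.68961 = 0.37675 / 0.68961 ≈ 0.5463

PN ≈ 0.546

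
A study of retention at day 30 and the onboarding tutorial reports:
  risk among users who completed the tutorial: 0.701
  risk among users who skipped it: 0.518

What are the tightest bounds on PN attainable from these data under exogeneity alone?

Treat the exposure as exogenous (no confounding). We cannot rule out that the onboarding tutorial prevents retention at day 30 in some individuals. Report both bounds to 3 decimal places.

0.261 ≤ PN ≤ 0.688

Let p₁ = 0.701, p₀ = 0.518.
Under exogeneity alone the bounds on PN are max{0,(p₁−p₀)/p₁} ≤ PN ≤ min{1,(1−p₀)/p₁}.
  lower = (p₁ − p₀)/p₁ = 0.183 / 0.701 ≈ 0.2611
  upper = min{1, (1 − p₀)/p₁} = 0.482 / 0.701 ≈ 0.6876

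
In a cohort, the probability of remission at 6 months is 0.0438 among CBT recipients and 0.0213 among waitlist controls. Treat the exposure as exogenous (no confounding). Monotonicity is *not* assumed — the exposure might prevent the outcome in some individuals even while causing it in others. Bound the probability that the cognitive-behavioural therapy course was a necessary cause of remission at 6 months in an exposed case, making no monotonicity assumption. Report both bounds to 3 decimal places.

0.514 ≤ PN ≤ 1.000

Let p₁ = 0.0438, p₀ = 0.0213.
Under exogeneity alone the bounds on PN are max{0,(p₁−p₀)/p₁} ≤ PN ≤ min{1,(1−p₀)/p₁}.
  lower = (p₁ − p₀)/p₁ = 0.0225 / 0.0438 ≈ 0.5137
  upper = min{1, (1 − p₀)/p₁} = 0.9787 / 0.0438 ≈ 22.3447 → capped at 1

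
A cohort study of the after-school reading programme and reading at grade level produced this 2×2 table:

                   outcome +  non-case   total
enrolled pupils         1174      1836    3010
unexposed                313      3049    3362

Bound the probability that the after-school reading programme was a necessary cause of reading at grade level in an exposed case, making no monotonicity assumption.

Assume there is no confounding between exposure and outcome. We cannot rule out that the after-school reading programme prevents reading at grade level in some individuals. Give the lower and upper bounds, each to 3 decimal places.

p₁ = P(outcome | exposed) = 1174/3010 = 0.39003
p₀ = P(outcome | unexposed) = 313/3362 = 0.093099
Under exogeneity alone the bounds on PN are max{0,(p₁−p₀)/p₁} ≤ PN ≤ min{1,(1−p₀)/p₁}.
  lower = (p₁ − p₀)/p₁ = 0.29693 / 0.39003 ≈ 0.7613
  upper = min{1, (1 − p₀)/p₁} = 0.9069 / 0.39003 ≈ 2.3252 → capped at 1

0.761 ≤ PN ≤ 1.000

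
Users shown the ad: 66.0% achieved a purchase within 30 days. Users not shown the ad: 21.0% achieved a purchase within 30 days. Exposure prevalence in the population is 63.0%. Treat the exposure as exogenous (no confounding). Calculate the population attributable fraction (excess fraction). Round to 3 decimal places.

PAF ≈ 0.574

p₁ = 0.66, p₀ = 0.21.
Overall risk P(Y=1) = π·p₁ + (1−π)·p₀ = 0.63×0.66 + 0.37×0.21 = 0.4935.
Under exogeneity, PAF = [P(Y=1) − p₀] / P(Y=1).
PAF = (0.4935 − 0.21) / 0.4935 ≈ 0.5745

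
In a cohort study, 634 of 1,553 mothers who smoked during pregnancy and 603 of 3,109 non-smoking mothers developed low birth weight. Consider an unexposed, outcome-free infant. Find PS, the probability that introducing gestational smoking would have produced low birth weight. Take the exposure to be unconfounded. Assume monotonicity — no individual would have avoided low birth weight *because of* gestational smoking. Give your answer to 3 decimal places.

p₁ = P(outcome | exposed) = 634/1553 = 0.40824
p₀ = P(outcome | unexposed) = 603/3109 = 0.19395
Under exogeneity and monotonicity, PS = (p₁ − p₀) / (1 − p₀).
PS = (0.40824 − 0.19395) / (1 − 0.19395) = 0.21429 / 0.80605 ≈ 0.2659

PS ≈ 0.266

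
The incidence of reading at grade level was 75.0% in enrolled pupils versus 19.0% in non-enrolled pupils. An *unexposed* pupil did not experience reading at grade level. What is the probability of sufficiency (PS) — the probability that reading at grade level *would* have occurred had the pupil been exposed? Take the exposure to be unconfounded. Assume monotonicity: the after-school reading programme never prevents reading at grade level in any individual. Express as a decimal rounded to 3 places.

PS ≈ 0.691

p₁ = 0.75, p₀ = 0.19.
Under exogeneity and monotonicity, PS = (p₁ − p₀) / (1 − p₀).
PS = (0.75 − 0.19) / (1 − 0.19) = 0.56 / 0.81 ≈ 0.6914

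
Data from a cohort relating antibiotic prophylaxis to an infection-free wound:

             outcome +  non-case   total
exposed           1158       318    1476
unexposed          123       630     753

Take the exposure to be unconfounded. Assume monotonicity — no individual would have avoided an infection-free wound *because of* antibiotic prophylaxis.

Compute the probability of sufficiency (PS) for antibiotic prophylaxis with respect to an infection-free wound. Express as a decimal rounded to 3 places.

p₁ = P(outcome | exposed) = 1158/1476 = 0.78455
p₀ = P(outcome | unexposed) = 123/753 = 0.16335
Under exogeneity and monotonicity, PS = (p₁ − p₀) / (1 − p₀).
PS = (0.78455 − 0.16335) / (1 − 0.16335) = 0.62121 / 0.83665 ≈ 0.7425

PS ≈ 0.742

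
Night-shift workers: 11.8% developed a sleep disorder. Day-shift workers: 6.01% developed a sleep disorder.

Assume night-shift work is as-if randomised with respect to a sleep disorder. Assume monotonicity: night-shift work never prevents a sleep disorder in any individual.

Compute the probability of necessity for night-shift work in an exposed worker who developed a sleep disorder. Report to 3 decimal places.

p₁ = 0.118, p₀ = 0.0601.
Under exogeneity and monotonicity, PN = (p₁ − p₀) / p₁.
PN = (0.118 − 0.0601) / 0.118 = 0.0579 / 0.118 ≈ 0.4907

PN ≈ 0.491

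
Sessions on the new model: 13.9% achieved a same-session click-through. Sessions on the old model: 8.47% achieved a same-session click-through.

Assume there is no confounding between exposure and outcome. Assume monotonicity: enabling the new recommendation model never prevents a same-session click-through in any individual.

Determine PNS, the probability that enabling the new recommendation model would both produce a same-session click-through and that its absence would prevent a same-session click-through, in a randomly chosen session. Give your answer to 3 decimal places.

p₁ = 0.139, p₀ = 0.0847.
Under exogeneity and monotonicity, PNS = p₁ − p₀.
PNS = 0.139 − 0.0847 = 0.0543

PNS ≈ 0.054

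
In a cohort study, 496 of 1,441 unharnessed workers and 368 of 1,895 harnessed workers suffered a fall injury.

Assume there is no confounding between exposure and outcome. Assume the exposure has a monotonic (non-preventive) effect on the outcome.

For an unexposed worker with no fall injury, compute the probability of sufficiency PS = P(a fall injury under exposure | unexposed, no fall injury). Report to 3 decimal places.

PS ≈ 0.186

p₁ = P(outcome | exposed) = 496/1441 = 0.34421
p₀ = P(outcome | unexposed) = 368/1895 = 0.1942
Under exogeneity and monotonicity, PS = (p₁ − p₀) / (1 − p₀).
PS = (0.34421 − 0.1942) / (1 − 0.1942) = 0.15001 / 0.8058 ≈ 0.1862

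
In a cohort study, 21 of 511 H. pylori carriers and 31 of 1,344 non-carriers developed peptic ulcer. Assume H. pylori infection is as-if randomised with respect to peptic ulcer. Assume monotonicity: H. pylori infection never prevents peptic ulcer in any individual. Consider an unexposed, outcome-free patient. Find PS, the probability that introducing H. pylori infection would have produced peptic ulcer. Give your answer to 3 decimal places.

PS ≈ 0.018

p₁ = P(outcome | exposed) = 21/511 = 0.041096
p₀ = P(outcome | unexposed) = 31/1344 = 0.023065
Under exogeneity and monotonicity, PS = (p₁ − p₀) / (1 − p₀).
PS = (0.041096 − 0.023065) / (1 − 0.023065) = 0.01803 / 0.97693 ≈ 0.0185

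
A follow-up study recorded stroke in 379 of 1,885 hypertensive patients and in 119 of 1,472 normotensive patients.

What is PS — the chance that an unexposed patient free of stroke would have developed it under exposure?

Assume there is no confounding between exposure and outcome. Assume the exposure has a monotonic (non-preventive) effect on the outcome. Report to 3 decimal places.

PS ≈ 0.131

p₁ = P(outcome | exposed) = 379/1885 = 0.20106
p₀ = P(outcome | unexposed) = 119/1472 = 0.080842
Under exogeneity and monotonicity, PS = (p₁ − p₀) / (1 − p₀).
PS = (0.20106 − 0.080842) / (1 − 0.080842) = 0.12022 / 0.91916 ≈ 0.1308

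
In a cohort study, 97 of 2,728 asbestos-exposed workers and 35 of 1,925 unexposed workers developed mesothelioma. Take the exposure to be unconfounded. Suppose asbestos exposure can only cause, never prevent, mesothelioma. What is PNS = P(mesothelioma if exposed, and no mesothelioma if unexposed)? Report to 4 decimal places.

PNS ≈ 0.0174

p₁ = P(outcome | exposed) = 97/2728 = 0.035557
p₀ = P(outcome | unexposed) = 35/1925 = 0.018182
Under exogeneity and monotonicity, PNS = p₁ − p₀.
PNS = 0.035557 − 0.018182 = 0.017375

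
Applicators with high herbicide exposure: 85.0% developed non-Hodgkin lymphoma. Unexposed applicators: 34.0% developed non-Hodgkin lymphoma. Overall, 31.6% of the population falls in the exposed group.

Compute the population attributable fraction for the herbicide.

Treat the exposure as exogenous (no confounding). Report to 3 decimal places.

PAF ≈ 0.322

p₁ = 0.85, p₀ = 0.34.
Overall risk P(Y=1) = π·p₁ + (1−π)·p₀ = 0.316×0.85 + 0.684×0.34 = 0.50116.
Under exogeneity, PAF = [P(Y=1) − p₀] / P(Y=1).
PAF = (0.50116 − 0.34) / 0.50116 ≈ 0.3216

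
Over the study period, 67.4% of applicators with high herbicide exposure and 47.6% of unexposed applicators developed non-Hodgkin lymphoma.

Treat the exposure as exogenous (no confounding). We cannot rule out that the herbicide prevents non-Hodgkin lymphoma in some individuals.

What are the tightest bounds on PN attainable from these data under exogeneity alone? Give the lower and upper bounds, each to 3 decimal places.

0.294 ≤ PN ≤ 0.777

p₁ = 0.674, p₀ = 0.476.
Under exogeneity alone the bounds on PN are max{0,(p₁−p₀)/p₁} ≤ PN ≤ min{1,(1−p₀)/p₁}.
  lower = (p₁ − p₀)/p₁ = 0.198 / 0.674 ≈ 0.2938
  upper = min{1, (1 − p₀)/p₁} = 0.524 / 0.674 ≈ 0.7774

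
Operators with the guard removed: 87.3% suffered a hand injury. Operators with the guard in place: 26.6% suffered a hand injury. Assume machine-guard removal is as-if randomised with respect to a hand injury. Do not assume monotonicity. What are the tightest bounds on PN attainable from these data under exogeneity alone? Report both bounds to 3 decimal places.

p₁ = 0.873, p₀ = 0.266.
Under exogeneity alone the bounds on PN are max{0,(p₁−p₀)/p₁} ≤ PN ≤ min{1,(1−p₀)/p₁}.
  lower = (p₁ − p₀)/p₁ = 0.607 / 0.873 ≈ 0.6953
  upper = min{1, (1 − p₀)/p₁} = 0.734 / 0.873 ≈ 0.8408

0.695 ≤ PN ≤ 0.841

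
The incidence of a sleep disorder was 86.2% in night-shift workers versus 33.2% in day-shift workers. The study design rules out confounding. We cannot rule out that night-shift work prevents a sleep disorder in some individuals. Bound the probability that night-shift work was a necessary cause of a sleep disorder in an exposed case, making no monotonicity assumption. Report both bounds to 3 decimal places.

0.615 ≤ PN ≤ 0.775

p₁ = 0.862, p₀ = 0.332.
Under exogeneity alone the bounds on PN are max{0,(p₁−p₀)/p₁} ≤ PN ≤ min{1,(1−p₀)/p₁}.
  lower = (p₁ − p₀)/p₁ = 0.53 / 0.862 ≈ 0.6148
  upper = min{1, (1 − p₀)/p₁} = 0.668 / 0.862 ≈ 0.7749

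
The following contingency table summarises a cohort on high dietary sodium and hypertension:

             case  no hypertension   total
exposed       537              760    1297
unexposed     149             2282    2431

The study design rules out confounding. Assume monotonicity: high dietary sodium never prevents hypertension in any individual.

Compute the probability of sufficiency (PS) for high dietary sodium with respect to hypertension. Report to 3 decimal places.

p₁ = P(outcome | exposed) = 537/1297 = 0.41403
p₀ = P(outcome | unexposed) = 149/2431 = 0.061292
Under exogeneity and monotonicity, PS = (p₁ − p₀)/(1 − p₀).
PS = (0.41403 − 0.061292) / 0.93871 ≈ 0.3758

PS ≈ 0.376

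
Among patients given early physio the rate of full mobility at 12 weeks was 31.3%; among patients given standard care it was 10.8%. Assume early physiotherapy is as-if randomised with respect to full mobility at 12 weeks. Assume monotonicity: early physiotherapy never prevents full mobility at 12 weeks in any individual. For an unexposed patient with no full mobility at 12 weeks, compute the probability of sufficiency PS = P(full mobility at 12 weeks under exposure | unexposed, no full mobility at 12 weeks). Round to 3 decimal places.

PS ≈ 0.230

p₁ = 0.313, p₀ = 0.108.
Under exogeneity and monotonicity, PS = (p₁ − p₀) / (1 − p₀).
PS = (0.313 − 0.108) / (1 − 0.108) = 0.205 / 0.892 ≈ 0.2298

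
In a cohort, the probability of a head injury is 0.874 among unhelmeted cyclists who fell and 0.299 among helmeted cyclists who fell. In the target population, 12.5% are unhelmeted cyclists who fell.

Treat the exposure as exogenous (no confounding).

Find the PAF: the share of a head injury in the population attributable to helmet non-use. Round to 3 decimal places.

PAF ≈ 0.194

Let p₁ = 0.874, p₀ = 0.299.
Overall risk P(Y=1) = π·p₁ + (1−π)·p₀ = 0.125×0.874 + 0.875×0.299 = 0.37088.
Under exogeneity, PAF = [P(Y=1) − p₀] / P(Y=1).
PAF = (0.37088 − 0.299) / 0.37088 ≈ 0.1938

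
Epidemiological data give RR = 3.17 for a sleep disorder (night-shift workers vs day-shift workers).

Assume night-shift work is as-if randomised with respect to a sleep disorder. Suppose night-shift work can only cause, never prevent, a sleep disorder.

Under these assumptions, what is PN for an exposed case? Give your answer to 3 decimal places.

Under exogeneity and monotonicity, PN = (RR − 1) / RR = 1 − 1/RR.
PN = (3.17 − 1) / 3.17 = 2.17 / 3.17 ≈ 0.6845

PN ≈ 0.685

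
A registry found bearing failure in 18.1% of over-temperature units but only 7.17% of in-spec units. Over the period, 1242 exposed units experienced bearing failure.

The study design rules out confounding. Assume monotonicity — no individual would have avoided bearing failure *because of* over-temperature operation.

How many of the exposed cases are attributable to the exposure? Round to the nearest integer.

p₁ = 0.181, p₀ = 0.0717.
PN = (p₁ − p₀)/p₁ = (0.181 − 0.0717) / 0.181 ≈ 0.60387.
Attributable cases ≈ PN × (exposed cases) = 0.60387 × 1242 ≈ 750.00.

about 750 cases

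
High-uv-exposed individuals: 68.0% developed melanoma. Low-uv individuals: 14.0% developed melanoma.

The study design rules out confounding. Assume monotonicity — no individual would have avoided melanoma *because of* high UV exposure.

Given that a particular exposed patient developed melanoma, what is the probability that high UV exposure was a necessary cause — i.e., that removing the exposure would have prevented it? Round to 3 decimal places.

PN ≈ 0.794

p₁ = 0.68, p₀ = 0.14.
Under exogeneity and monotonicity, PN = (p₁ − p₀) / p₁.
PN = (0.68 − 0.14) / 0.68 = 0.54 / 0.68 ≈ 0.7941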